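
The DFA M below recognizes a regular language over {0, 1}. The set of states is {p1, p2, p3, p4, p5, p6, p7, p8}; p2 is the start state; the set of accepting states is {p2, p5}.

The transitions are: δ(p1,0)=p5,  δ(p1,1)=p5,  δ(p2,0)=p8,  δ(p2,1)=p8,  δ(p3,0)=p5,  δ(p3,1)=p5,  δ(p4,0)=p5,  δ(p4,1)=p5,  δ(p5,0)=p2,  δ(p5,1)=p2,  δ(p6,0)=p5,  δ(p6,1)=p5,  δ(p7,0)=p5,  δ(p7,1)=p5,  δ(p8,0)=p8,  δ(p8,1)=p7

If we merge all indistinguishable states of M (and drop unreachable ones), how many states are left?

4

Reachable states from the start: {p2,p5,p7,p8}. Unreachable: {p1,p3,p4,p6} — drop them.
Start with accepting vs non-accepting: {p2,p5} | {p7,p8}.
On input 0, block {p2,p5} splits into {p2} and {p5}.
Split {p7,p8} by δ(·,0) → {p7} and {p8}.
The partition is now stable with 4 blocks: {p2} | {p7} | {p5} | {p8}.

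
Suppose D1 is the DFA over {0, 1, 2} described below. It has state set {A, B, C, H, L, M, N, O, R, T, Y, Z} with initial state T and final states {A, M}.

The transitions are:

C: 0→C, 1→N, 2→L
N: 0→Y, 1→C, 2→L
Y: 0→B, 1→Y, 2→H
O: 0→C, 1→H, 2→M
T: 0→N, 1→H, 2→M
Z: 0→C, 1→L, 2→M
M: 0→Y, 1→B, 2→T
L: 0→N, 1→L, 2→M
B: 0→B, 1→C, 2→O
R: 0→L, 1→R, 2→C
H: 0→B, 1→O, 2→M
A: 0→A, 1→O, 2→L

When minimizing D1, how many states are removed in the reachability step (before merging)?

3

No path from T leads to A, R, Z; the other 9 states are all reachable.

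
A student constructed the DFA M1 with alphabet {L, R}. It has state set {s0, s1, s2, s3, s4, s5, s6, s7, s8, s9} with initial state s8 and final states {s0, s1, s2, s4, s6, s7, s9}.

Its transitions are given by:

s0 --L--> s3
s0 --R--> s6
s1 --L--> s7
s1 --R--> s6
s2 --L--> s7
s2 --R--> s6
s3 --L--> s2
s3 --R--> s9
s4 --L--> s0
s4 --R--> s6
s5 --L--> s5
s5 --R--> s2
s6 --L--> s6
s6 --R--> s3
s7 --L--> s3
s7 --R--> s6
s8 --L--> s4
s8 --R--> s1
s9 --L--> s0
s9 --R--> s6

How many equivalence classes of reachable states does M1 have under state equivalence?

States {s5} cannot be reached from the start state, so discard them.
Initial partition by acceptance: {s0,s1,s2,s4,s6,s7,s9} | {s3,s8}.
Split {s0,s1,s2,s4,s6,s7,s9} by δ(·,L) → {s1,s2,s4,s6,s9} and {s0,s7}.
On input L, block {s1,s2,s4,s6,s9} splits into {s1,s2,s4,s9} and {s6}.
No further refinement is possible. Final partition (4 blocks): {s1,s2,s4,s9} | {s3,s8} | {s0,s7} | {s6}.

4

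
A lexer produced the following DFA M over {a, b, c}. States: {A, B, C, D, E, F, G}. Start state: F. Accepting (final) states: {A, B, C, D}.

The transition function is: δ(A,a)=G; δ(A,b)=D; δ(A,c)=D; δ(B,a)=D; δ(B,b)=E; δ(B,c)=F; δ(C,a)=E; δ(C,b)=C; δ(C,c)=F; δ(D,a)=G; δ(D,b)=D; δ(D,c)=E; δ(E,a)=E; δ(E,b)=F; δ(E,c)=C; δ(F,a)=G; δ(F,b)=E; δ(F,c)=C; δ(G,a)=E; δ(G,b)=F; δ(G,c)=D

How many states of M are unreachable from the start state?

2

No path from F leads to A, B; the other 5 states are all reachable.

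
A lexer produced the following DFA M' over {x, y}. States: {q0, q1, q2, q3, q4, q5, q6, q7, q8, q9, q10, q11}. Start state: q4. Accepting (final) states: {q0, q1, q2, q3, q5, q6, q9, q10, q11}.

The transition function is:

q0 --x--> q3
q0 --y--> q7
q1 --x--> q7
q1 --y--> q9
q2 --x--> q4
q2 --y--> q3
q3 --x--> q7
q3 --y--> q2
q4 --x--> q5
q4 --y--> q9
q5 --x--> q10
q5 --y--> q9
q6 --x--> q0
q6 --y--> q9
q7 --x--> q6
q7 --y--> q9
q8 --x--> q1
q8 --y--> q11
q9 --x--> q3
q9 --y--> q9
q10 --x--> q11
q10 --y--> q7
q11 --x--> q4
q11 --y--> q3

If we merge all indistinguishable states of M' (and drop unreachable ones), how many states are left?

5

First remove the unreachable states {q1,q8}; 10 states remain.
Initial partition by acceptance: {q0,q2,q3,q5,q6,q9,q10,q11} | {q4,q7}.
On input x, block {q0,q2,q3,q5,q6,q9,q10,q11} splits into {q0,q5,q6,q9,q10} and {q2,q3,q11}.
Refine {q0,q5,q6,q9,q10} on symbol x: members go to different blocks, giving {q0,q9,q10} and {q5,q6}.
Split {q0,q9,q10} by δ(·,y) → {q0,q10} and {q9}.
Stable partition: {q0,q10} | {q4,q7} | {q2,q3,q11} | {q5,q6} | {q9} — 5 equivalence classes.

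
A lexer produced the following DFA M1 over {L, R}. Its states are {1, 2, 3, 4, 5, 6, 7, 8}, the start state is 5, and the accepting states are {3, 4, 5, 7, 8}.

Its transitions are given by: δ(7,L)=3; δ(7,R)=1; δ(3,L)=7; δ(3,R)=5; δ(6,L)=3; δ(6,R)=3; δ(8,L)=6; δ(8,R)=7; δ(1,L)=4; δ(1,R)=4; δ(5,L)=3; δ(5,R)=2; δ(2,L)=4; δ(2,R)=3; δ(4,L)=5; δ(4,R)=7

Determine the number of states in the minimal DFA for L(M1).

First remove the unreachable states {6,8}; 6 states remain.
Initial partition by acceptance: {3,4,5,7} | {1,2}.
Split {3,4,5,7} by δ(·,R) → {3,4} and {5,7}.
The partition is now stable with 3 blocks: {3,4} | {1,2} | {5,7}.

3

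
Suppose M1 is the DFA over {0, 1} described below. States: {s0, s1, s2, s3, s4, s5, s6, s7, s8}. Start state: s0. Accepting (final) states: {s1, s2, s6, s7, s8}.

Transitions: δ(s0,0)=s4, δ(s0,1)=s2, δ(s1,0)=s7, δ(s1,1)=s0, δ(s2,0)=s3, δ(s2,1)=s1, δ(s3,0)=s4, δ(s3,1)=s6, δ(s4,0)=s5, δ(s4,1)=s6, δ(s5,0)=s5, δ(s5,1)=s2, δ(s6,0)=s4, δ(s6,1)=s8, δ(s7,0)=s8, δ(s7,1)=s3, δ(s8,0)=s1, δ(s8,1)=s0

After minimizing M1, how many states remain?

3

Initial partition by acceptance: {s1,s2,s6,s7,s8} | {s0,s3,s4,s5}.
On input 0, block {s1,s2,s6,s7,s8} splits into {s1,s7,s8} and {s2,s6}.
Stable partition: {s1,s7,s8} | {s0,s3,s4,s5} | {s2,s6} — 3 equivalence classes.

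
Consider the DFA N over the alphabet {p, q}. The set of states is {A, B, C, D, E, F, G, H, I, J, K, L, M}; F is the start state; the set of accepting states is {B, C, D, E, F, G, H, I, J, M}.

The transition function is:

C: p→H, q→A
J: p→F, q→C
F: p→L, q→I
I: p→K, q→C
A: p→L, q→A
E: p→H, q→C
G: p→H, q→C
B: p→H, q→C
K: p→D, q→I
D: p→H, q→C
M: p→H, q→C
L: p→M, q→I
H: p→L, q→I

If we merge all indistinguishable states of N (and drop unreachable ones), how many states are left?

6

First remove the unreachable states {B,E,G,J}; 9 states remain.
P0 = {C,D,F,H,I,M} | {A,K,L}.
Refine {C,D,F,H,I,M} on symbol p: members go to different blocks, giving {C,D,M} and {F,H,I}.
On input q, block {C,D,M} splits into {D,M} and {C}.
Refine {A,K,L} on symbol p: members go to different blocks, giving {K,L} and {A}.
On input q, block {F,H,I} splits into {F,H} and {I}.
Stable partition: {D,M} | {K,L} | {F,H} | {C} | {A} | {I} — 6 equivalence classes.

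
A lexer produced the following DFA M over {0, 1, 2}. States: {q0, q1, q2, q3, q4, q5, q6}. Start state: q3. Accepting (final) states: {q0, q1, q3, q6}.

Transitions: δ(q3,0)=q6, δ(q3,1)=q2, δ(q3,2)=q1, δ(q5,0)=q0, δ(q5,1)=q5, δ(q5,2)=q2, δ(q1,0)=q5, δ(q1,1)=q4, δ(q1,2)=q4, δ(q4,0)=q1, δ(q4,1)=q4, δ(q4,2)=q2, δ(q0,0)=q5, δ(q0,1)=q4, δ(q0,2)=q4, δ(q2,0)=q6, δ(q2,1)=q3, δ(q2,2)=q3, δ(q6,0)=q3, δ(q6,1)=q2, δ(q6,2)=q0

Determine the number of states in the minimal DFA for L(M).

4

P0 = {q0,q1,q3,q6} | {q2,q4,q5}.
Split {q0,q1,q3,q6} by δ(·,0) → {q0,q1} and {q3,q6}.
Split {q2,q4,q5} by δ(·,0) → {q4,q5} and {q2}.
No further refinement is possible. Final partition (4 blocks): {q0,q1} | {q4,q5} | {q3,q6} | {q2}.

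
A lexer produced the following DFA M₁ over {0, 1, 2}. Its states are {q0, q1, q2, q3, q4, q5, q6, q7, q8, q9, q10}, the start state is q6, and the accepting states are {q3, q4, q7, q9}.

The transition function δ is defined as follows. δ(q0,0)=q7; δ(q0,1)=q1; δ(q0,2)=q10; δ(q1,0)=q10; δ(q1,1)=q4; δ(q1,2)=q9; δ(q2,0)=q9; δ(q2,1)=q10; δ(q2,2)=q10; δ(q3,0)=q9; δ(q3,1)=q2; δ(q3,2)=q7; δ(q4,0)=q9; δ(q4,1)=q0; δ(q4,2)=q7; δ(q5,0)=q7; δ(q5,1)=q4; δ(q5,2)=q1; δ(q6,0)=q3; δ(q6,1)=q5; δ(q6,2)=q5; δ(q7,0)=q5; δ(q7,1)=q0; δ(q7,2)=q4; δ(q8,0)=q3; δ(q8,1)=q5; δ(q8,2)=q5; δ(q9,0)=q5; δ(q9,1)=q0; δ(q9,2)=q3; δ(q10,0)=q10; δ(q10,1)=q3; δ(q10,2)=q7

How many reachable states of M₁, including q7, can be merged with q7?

First remove the unreachable states {q8}; 10 states remain.
P0 = {q3,q4,q7,q9} | {q0,q1,q2,q5,q6,q10}.
Refine {q3,q4,q7,q9} on symbol 0: members go to different blocks, giving {q3,q4} and {q7,q9}.
On input 0, block {q0,q1,q2,q5,q6,q10} splits into {q0,q2,q5} and {q1,q10} and {q6}.
On input 1, block {q0,q2,q5} splits into {q0,q2} and {q5}.
Stable partition: {q3,q4} | {q0,q2} | {q7,q9} | {q1,q10} | {q6} | {q5} — 6 equivalence classes.
The equivalence class containing q7 is {q7,q9}, of size 2.

2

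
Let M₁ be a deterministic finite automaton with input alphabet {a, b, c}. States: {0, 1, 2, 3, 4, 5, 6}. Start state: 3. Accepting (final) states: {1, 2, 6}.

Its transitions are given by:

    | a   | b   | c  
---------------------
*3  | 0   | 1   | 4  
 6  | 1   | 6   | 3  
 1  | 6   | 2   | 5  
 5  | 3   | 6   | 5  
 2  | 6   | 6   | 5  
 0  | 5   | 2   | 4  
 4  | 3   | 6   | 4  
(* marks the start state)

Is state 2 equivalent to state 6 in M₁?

All states are reachable from the start state.
P0 = {1,2,6} | {0,3,4,5}.
No further refinement is possible. Final partition (2 blocks): {1,2,6} | {0,3,4,5}.
2 and 6 lie in the same block of the stable partition, so they are equivalent — no string distinguishes them.

Yes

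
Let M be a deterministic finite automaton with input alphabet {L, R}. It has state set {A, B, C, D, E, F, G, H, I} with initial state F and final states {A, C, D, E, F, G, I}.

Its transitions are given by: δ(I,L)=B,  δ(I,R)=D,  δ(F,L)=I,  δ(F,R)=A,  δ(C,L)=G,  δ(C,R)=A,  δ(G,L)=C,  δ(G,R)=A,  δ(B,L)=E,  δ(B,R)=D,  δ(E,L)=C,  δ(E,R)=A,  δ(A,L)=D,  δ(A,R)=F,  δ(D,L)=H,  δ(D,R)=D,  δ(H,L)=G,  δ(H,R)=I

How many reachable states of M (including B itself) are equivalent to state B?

Every state is reachable, so we keep all 9.
P0 = {A,C,D,E,F,G,I} | {B,H}.
Refine {A,C,D,E,F,G,I} on symbol L: members go to different blocks, giving {A,C,E,F,G} and {D,I}.
Refine {A,C,E,F,G} on symbol L: members go to different blocks, giving {C,E,G} and {A,F}.
No further refinement is possible. Final partition (4 blocks): {C,E,G} | {B,H} | {D,I} | {A,F}.
The equivalence class containing B is {B,H}, of size 2.

2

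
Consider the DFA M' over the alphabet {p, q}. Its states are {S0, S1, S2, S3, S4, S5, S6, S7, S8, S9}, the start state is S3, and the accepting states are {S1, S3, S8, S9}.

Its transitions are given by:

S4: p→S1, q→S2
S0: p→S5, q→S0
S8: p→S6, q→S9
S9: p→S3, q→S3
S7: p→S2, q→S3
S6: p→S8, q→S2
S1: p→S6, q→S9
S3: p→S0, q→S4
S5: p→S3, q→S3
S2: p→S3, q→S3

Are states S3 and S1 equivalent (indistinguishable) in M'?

States {S7} cannot be reached from the start state, so discard them.
Initial partition by acceptance: {S1,S3,S8,S9} | {S0,S2,S4,S5,S6}.
Split {S1,S3,S8,S9} by δ(·,p) → {S1,S3,S8} and {S9}.
Refine {S1,S3,S8} on symbol q: members go to different blocks, giving {S1,S8} and {S3}.
On input p, block {S0,S2,S4,S5,S6} splits into {S2,S5} and {S4,S6} and {S0}.
The partition is now stable with 6 blocks: {S1,S8} | {S2,S5} | {S9} | {S3} | {S4,S6} | {S0}.
S3 and S1 end up in different blocks, so they are distinguishable. For instance, the string 'q' is accepted from only S1.

No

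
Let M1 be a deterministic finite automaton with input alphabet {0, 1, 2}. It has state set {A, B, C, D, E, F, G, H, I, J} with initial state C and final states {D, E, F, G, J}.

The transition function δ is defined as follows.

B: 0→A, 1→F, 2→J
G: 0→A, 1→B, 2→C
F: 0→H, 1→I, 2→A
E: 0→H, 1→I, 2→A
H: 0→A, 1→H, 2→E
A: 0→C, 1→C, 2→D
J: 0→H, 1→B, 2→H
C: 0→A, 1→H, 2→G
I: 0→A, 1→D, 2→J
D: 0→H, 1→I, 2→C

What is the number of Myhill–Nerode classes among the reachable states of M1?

3

Every state is reachable, so we keep all 10.
Initial partition by acceptance: {D,E,F,G,J} | {A,B,C,H,I}.
Split {A,B,C,H,I} by δ(·,1) → {A,C,H} and {B,I}.
Stable partition: {D,E,F,G,J} | {A,C,H} | {B,I} — 3 equivalence classes.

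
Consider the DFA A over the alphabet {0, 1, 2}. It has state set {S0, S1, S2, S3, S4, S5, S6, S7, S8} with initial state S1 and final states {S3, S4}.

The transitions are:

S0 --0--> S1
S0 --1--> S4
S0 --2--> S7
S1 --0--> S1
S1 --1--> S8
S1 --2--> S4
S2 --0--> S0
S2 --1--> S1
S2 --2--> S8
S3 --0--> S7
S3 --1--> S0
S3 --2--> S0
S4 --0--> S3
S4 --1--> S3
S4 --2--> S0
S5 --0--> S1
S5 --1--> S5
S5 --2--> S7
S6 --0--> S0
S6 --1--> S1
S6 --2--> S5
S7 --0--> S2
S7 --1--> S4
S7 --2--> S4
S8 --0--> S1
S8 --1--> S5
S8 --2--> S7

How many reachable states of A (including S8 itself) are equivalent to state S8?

2

States {S6} cannot be reached from the start state, so discard them.
Start with accepting vs non-accepting: {S3,S4} | {S0,S1,S2,S5,S7,S8}.
Split {S3,S4} by δ(·,0) → {S3} and {S4}.
Refine {S0,S1,S2,S5,S7,S8} on symbol 1: members go to different blocks, giving {S1,S2,S5,S8} and {S0,S7}.
Refine {S1,S2,S5,S8} on symbol 0: members go to different blocks, giving {S1,S5,S8} and {S2}.
Split {S1,S5,S8} by δ(·,2) → {S5,S8} and {S1}.
Split {S0,S7} by δ(·,0) → {S0} and {S7}.
No further refinement is possible. Final partition (7 blocks): {S3} | {S5,S8} | {S4} | {S0} | {S2} | {S1} | {S7}.
The equivalence class containing S8 is {S5,S8}, of size 2.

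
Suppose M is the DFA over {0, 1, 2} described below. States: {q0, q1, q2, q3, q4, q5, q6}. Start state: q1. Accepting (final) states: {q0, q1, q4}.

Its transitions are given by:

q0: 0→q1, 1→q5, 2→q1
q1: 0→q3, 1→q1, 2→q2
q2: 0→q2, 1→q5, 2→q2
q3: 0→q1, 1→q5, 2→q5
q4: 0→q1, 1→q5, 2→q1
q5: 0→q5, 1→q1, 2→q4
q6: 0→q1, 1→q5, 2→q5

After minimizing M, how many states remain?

First remove the unreachable states {q0,q6}; 5 states remain.
P0 = {q1,q4} | {q2,q3,q5}.
Split {q1,q4} by δ(·,0) → {q1} and {q4}.
Split {q2,q3,q5} by δ(·,0) → {q2,q5} and {q3}.
Refine {q2,q5} on symbol 1: members go to different blocks, giving {q2} and {q5}.
Stable partition: {q1} | {q2} | {q4} | {q3} | {q5} — 5 equivalence classes.

5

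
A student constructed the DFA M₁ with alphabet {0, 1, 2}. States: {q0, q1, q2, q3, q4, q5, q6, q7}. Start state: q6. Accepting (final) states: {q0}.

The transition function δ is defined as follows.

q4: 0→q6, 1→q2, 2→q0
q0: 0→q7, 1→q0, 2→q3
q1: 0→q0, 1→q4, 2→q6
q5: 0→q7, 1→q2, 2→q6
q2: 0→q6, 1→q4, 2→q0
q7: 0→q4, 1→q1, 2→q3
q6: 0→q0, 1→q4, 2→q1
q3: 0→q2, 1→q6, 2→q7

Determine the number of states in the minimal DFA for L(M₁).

4

First remove the unreachable states {q5}; 7 states remain.
P0 = {q0} | {q1,q2,q3,q4,q6,q7}.
Split {q1,q2,q3,q4,q6,q7} by δ(·,0) → {q2,q3,q4,q7} and {q1,q6}.
Refine {q2,q3,q4,q7} on symbol 0: members go to different blocks, giving {q2,q4} and {q3,q7}.
The partition is now stable with 4 blocks: {q0} | {q2,q4} | {q1,q6} | {q3,q7}.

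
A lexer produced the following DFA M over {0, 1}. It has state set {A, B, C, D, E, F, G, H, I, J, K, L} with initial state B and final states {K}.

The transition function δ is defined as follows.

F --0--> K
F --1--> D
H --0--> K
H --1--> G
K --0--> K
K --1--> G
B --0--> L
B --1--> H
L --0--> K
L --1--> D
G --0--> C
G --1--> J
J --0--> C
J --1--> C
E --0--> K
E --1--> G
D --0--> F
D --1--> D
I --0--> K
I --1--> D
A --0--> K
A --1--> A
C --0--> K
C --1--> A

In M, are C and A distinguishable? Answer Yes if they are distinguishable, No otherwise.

No

States {E,I} cannot be reached from the start state, so discard them.
Initial partition by acceptance: {K} | {A,B,C,D,F,G,H,J,L}.
On input 0, block {A,B,C,D,F,G,H,J,L} splits into {A,C,F,H,L} and {B,D,G,J}.
Split {A,C,F,H,L} by δ(·,1) → {F,H,L} and {A,C}.
On input 0, block {B,D,G,J} splits into {B,D} and {G,J}.
Split {F,H,L} by δ(·,1) → {F,L} and {H}.
Refine {B,D} on symbol 1: members go to different blocks, giving {B} and {D}.
Split {G,J} by δ(·,1) → {G} and {J}.
Stable partition: {K} | {F,L} | {B} | {A,C} | {G} | {H} | {D} | {J} — 8 equivalence classes.
C and A lie in the same block of the stable partition, so they are equivalent — no string distinguishes them.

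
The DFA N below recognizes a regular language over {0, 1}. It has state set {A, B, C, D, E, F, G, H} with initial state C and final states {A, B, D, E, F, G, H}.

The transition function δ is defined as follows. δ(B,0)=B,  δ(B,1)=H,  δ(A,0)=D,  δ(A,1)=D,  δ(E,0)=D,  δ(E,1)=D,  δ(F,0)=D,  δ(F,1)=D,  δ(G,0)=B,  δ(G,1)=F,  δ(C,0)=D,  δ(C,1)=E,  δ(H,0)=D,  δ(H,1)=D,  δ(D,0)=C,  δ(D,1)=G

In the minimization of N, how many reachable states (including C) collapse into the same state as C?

First remove the unreachable states {A}; 7 states remain.
Start with accepting vs non-accepting: {B,D,E,F,G,H} | {C}.
Split {B,D,E,F,G,H} by δ(·,0) → {B,E,F,G,H} and {D}.
Split {B,E,F,G,H} by δ(·,0) → {E,F,H} and {B,G}.
The partition is now stable with 4 blocks: {E,F,H} | {C} | {D} | {B,G}.
The equivalence class containing C is {C}, of size 1.

1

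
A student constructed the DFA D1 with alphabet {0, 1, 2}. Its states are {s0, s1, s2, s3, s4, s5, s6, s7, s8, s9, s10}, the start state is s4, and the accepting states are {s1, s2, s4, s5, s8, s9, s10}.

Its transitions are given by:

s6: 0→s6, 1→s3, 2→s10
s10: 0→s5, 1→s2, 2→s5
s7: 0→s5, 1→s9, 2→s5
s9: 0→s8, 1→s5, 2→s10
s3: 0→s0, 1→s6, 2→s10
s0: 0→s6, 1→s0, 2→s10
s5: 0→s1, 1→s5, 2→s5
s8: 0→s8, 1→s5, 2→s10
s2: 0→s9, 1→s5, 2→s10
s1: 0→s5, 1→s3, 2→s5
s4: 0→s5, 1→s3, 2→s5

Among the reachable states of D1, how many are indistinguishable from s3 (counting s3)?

First remove the unreachable states {s7}; 10 states remain.
Start with accepting vs non-accepting: {s1,s2,s4,s5,s8,s9,s10} | {s0,s3,s6}.
Refine {s1,s2,s4,s5,s8,s9,s10} on symbol 1: members go to different blocks, giving {s2,s5,s8,s9,s10} and {s1,s4}.
On input 0, block {s2,s5,s8,s9,s10} splits into {s2,s8,s9,s10} and {s5}.
On input 0, block {s2,s8,s9,s10} splits into {s2,s8,s9} and {s10}.
Stable partition: {s2,s8,s9} | {s0,s3,s6} | {s1,s4} | {s5} | {s10} — 5 equivalence classes.
The equivalence class containing s3 is {s0,s3,s6}, of size 3.

3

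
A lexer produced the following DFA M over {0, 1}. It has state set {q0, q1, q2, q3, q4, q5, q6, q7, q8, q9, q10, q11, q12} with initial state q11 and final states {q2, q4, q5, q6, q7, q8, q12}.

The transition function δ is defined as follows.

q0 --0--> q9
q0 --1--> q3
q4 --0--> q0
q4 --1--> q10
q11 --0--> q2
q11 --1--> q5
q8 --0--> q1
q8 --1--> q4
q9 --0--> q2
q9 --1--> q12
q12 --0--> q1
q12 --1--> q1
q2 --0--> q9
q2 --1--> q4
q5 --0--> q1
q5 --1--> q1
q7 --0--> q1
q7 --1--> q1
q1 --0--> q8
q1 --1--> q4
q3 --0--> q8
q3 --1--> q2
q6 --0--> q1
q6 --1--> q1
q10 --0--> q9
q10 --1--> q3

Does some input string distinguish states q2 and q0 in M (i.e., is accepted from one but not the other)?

Yes

Reachable states from the start: {q0,q1,q2,q3,q4,q5,q8,q9,q10,q11,q12}. Unreachable: {q6,q7} — drop them.
Start with accepting vs non-accepting: {q2,q4,q5,q8,q12} | {q0,q1,q3,q9,q10,q11}.
Refine {q2,q4,q5,q8,q12} on symbol 1: members go to different blocks, giving {q4,q5,q12} and {q2,q8}.
Refine {q0,q1,q3,q9,q10,q11} on symbol 0: members go to different blocks, giving {q1,q3,q9,q11} and {q0,q10}.
On input 0, block {q4,q5,q12} splits into {q5,q12} and {q4}.
Split {q1,q3,q9,q11} by δ(·,1) → {q9,q11} and {q1} and {q3}.
Split {q2,q8} by δ(·,0) → {q2} and {q8}.
Stable partition: {q5,q12} | {q9,q11} | {q2} | {q0,q10} | {q4} | {q1} | {q3} | {q8} — 8 equivalence classes.
q2 and q0 end up in different blocks, so they are distinguishable. For instance, the string 'ε' is accepted from only q2.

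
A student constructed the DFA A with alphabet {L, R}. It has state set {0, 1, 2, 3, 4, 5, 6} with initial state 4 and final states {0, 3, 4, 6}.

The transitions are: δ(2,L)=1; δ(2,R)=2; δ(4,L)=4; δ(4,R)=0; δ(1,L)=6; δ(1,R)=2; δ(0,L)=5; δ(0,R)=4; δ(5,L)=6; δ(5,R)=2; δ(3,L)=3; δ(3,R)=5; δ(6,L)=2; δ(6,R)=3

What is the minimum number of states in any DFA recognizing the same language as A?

6

All states are reachable from the start state.
Initial partition by acceptance: {0,3,4,6} | {1,2,5}.
On input L, block {0,3,4,6} splits into {0,6} and {3,4}.
Refine {1,2,5} on symbol L: members go to different blocks, giving {1,5} and {2}.
Refine {0,6} on symbol L: members go to different blocks, giving {0} and {6}.
Split {3,4} by δ(·,R) → {3} and {4}.
No further refinement is possible. Final partition (6 blocks): {0} | {1,5} | {3} | {2} | {6} | {4}.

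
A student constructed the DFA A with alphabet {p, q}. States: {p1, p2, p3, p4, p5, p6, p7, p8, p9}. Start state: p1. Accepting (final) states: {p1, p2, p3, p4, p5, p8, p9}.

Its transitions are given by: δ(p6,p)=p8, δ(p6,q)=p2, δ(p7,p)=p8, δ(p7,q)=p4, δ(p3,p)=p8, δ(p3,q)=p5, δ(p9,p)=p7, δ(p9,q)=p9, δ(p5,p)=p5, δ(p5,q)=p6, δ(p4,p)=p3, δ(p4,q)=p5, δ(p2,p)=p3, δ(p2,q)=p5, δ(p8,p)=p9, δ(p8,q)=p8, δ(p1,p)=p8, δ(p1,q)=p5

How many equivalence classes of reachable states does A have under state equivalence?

Initial partition by acceptance: {p1,p2,p3,p4,p5,p8,p9} | {p6,p7}.
Refine {p1,p2,p3,p4,p5,p8,p9} on symbol p: members go to different blocks, giving {p1,p2,p3,p4,p5,p8} and {p9}.
Refine {p1,p2,p3,p4,p5,p8} on symbol p: members go to different blocks, giving {p1,p2,p3,p4,p5} and {p8}.
Split {p1,p2,p3,p4,p5} by δ(·,p) → {p2,p4,p5} and {p1,p3}.
Split {p2,p4,p5} by δ(·,p) → {p2,p4} and {p5}.
The partition is now stable with 6 blocks: {p2,p4} | {p6,p7} | {p9} | {p8} | {p1,p3} | {p5}.

6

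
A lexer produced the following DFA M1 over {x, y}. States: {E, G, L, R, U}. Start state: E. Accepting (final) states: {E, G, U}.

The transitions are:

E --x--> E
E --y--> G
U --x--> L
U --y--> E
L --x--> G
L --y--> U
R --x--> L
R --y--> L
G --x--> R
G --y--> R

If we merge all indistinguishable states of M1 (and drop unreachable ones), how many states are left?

5

All states are reachable from the start state.
Initial partition by acceptance: {E,G,U} | {L,R}.
Split {E,G,U} by δ(·,x) → {G,U} and {E}.
On input y, block {G,U} splits into {G} and {U}.
Split {L,R} by δ(·,x) → {R} and {L}.
The partition is now stable with 5 blocks: {G} | {R} | {E} | {U} | {L}.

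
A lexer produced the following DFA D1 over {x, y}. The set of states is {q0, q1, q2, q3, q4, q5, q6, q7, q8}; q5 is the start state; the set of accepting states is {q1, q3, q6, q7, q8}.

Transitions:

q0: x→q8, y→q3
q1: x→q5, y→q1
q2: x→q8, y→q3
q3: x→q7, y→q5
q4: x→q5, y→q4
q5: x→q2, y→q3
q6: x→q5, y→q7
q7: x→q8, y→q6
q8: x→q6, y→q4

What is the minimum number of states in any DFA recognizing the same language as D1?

States {q0,q1} cannot be reached from the start state, so discard them.
P0 = {q3,q6,q7,q8} | {q2,q4,q5}.
On input x, block {q3,q6,q7,q8} splits into {q3,q7,q8} and {q6}.
Refine {q3,q7,q8} on symbol x: members go to different blocks, giving {q3,q7} and {q8}.
Split {q3,q7} by δ(·,x) → {q3} and {q7}.
Refine {q2,q4,q5} on symbol x: members go to different blocks, giving {q4,q5} and {q2}.
Refine {q4,q5} on symbol x: members go to different blocks, giving {q4} and {q5}.
No further refinement is possible. Final partition (7 blocks): {q3} | {q4} | {q6} | {q8} | {q7} | {q2} | {q5}.

7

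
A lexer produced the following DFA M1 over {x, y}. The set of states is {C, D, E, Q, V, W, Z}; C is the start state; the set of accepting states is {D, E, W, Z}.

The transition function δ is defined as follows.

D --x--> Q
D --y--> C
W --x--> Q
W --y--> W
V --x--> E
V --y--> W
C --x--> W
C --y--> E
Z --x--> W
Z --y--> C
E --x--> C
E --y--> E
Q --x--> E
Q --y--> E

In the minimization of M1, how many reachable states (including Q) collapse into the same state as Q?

2

Reachable states from the start: {C,E,Q,W}. Unreachable: {D,V,Z} — drop them.
P0 = {E,W} | {C,Q}.
The partition is now stable with 2 blocks: {E,W} | {C,Q}.
State Q belongs to the block {C,Q}, which has 2 states.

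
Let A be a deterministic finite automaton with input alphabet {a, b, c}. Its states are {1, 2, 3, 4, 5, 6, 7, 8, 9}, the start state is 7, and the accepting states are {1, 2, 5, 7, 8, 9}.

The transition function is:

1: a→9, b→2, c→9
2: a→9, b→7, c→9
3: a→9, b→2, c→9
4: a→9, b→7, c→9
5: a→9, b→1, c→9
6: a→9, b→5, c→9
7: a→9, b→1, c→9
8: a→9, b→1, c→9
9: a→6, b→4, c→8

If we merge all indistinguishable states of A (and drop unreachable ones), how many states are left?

3

States {3} cannot be reached from the start state, so discard them.
P0 = {1,2,5,7,8,9} | {4,6}.
Refine {1,2,5,7,8,9} on symbol a: members go to different blocks, giving {1,2,5,7,8} and {9}.
The partition is now stable with 3 blocks: {1,2,5,7,8} | {4,6} | {9}.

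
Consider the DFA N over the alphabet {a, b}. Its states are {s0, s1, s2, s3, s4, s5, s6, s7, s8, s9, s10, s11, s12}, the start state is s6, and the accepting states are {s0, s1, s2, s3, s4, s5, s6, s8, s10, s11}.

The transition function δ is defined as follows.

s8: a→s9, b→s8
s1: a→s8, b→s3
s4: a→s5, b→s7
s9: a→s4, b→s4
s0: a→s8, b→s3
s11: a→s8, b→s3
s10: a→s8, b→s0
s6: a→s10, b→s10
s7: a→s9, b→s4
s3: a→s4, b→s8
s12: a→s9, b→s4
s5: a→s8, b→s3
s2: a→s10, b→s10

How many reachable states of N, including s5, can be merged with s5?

Reachable states from the start: {s0,s3,s4,s5,s6,s7,s8,s9,s10}. Unreachable: {s1,s2,s11,s12} — drop them.
Start with accepting vs non-accepting: {s0,s3,s4,s5,s6,s8,s10} | {s7,s9}.
On input a, block {s0,s3,s4,s5,s6,s8,s10} splits into {s0,s3,s4,s5,s6,s10} and {s8}.
Refine {s0,s3,s4,s5,s6,s10} on symbol a: members go to different blocks, giving {s0,s5,s10} and {s3,s4,s6}.
Refine {s0,s5,s10} on symbol b: members go to different blocks, giving {s0,s5} and {s10}.
Refine {s7,s9} on symbol a: members go to different blocks, giving {s7} and {s9}.
Split {s3,s4,s6} by δ(·,a) → {s3} and {s4} and {s6}.
The partition is now stable with 8 blocks: {s0,s5} | {s7} | {s8} | {s3} | {s10} | {s9} | {s4} | {s6}.
The equivalence class containing s5 is {s0,s5}, of size 2.

2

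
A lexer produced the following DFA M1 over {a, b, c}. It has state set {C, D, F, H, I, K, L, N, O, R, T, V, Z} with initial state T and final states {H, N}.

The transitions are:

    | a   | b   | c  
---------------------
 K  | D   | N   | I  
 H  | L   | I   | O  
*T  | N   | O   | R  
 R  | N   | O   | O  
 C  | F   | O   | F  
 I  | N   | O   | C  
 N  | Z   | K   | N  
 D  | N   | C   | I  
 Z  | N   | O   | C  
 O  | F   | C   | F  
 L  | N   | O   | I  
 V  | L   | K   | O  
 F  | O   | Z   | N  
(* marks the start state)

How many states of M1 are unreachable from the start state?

BFS from T reaches {C, D, F, I, K, N, O, R, T, Z}; the 3 state(s) H, L, V are never visited.

3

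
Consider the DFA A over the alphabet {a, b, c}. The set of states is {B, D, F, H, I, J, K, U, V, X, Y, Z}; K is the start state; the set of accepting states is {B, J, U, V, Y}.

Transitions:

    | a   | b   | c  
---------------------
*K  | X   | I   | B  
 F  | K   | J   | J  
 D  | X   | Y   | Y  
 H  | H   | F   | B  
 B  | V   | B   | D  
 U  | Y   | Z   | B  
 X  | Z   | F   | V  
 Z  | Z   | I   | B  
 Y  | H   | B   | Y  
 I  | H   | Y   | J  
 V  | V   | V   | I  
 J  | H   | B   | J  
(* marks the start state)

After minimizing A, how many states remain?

States {U} cannot be reached from the start state, so discard them.
P0 = {B,J,V,Y} | {D,F,H,I,K,X,Z}.
Split {B,J,V,Y} by δ(·,a) → {B,V} and {J,Y}.
On input b, block {D,F,H,I,K,X,Z} splits into {H,K,X,Z} and {D,F,I}.
The partition is now stable with 4 blocks: {B,V} | {H,K,X,Z} | {J,Y} | {D,F,I}.

4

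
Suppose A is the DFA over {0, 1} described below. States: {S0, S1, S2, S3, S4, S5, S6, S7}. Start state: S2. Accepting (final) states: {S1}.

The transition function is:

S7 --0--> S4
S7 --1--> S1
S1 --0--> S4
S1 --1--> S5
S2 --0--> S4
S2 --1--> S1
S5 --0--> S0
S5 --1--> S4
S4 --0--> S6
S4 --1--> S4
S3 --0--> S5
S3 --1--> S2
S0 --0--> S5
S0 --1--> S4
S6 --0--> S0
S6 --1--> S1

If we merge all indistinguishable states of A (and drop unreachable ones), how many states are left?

5

First remove the unreachable states {S3,S7}; 6 states remain.
Initial partition by acceptance: {S1} | {S0,S2,S4,S5,S6}.
On input 1, block {S0,S2,S4,S5,S6} splits into {S0,S4,S5} and {S2,S6}.
Refine {S0,S4,S5} on symbol 0: members go to different blocks, giving {S0,S5} and {S4}.
On input 0, block {S2,S6} splits into {S2} and {S6}.
Stable partition: {S1} | {S0,S5} | {S2} | {S4} | {S6} — 5 equivalence classes.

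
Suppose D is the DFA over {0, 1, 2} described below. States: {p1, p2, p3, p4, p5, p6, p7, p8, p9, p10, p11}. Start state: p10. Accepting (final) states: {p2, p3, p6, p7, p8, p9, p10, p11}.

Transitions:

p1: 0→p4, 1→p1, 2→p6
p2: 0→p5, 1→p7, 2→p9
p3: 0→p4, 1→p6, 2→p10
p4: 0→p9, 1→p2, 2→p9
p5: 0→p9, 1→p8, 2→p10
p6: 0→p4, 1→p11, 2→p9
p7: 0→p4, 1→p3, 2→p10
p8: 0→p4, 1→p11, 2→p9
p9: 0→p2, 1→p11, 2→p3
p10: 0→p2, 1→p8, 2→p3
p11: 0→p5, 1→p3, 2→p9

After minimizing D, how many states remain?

3

Reachable states from the start: {p2,p3,p4,p5,p6,p7,p8,p9,p10,p11}. Unreachable: {p1} — drop them.
Start with accepting vs non-accepting: {p2,p3,p6,p7,p8,p9,p10,p11} | {p4,p5}.
On input 0, block {p2,p3,p6,p7,p8,p9,p10,p11} splits into {p2,p3,p6,p7,p8,p11} and {p9,p10}.
Stable partition: {p2,p3,p6,p7,p8,p11} | {p4,p5} | {p9,p10} — 3 equivalence classes.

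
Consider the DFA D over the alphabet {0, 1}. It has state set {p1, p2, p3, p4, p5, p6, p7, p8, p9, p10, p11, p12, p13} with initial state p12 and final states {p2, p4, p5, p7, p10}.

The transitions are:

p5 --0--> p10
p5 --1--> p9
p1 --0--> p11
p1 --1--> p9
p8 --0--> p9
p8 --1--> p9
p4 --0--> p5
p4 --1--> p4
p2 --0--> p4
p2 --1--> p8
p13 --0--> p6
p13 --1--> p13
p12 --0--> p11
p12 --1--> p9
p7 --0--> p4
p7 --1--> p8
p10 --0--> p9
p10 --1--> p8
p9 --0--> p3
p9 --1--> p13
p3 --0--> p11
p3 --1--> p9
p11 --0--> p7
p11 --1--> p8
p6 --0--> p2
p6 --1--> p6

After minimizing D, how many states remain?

10

First remove the unreachable states {p1}; 12 states remain.
Start with accepting vs non-accepting: {p2,p4,p5,p7,p10} | {p3,p6,p8,p9,p11,p12,p13}.
Split {p2,p4,p5,p7,p10} by δ(·,0) → {p2,p4,p5,p7} and {p10}.
Split {p2,p4,p5,p7} by δ(·,0) → {p2,p4,p7} and {p5}.
Split {p2,p4,p7} by δ(·,0) → {p2,p7} and {p4}.
Refine {p3,p6,p8,p9,p11,p12,p13} on symbol 0: members go to different blocks, giving {p3,p8,p9,p12,p13} and {p6,p11}.
On input 0, block {p3,p8,p9,p12,p13} splits into {p3,p12,p13} and {p8,p9}.
Split {p3,p12,p13} by δ(·,1) → {p3,p12} and {p13}.
On input 1, block {p6,p11} splits into {p6} and {p11}.
On input 0, block {p8,p9} splits into {p8} and {p9}.
No further refinement is possible. Final partition (10 blocks): {p2,p7} | {p3,p12} | {p10} | {p5} | {p4} | {p6} | {p8} | {p13} | {p11} | {p9}.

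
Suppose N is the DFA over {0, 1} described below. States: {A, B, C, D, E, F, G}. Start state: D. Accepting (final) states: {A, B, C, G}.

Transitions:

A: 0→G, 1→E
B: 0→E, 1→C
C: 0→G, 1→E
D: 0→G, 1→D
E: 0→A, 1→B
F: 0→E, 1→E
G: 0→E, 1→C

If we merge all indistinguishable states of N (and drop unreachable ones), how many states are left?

Reachable states from the start: {A,B,C,D,E,G}. Unreachable: {F} — drop them.
Start with accepting vs non-accepting: {A,B,C,G} | {D,E}.
Split {A,B,C,G} by δ(·,0) → {A,C} and {B,G}.
Split {D,E} by δ(·,0) → {D} and {E}.
Stable partition: {A,C} | {D} | {B,G} | {E} — 4 equivalence classes.

4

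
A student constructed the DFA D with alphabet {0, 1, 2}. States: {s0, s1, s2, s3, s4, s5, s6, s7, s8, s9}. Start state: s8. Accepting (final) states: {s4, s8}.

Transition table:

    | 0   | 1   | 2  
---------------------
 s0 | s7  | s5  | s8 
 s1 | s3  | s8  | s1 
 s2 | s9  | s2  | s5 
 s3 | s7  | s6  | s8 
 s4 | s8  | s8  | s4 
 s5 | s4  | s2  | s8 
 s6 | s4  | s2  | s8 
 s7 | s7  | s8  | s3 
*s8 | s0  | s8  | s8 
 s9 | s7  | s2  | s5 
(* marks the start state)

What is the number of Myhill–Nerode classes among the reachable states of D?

States {s1} cannot be reached from the start state, so discard them.
P0 = {s4,s8} | {s0,s2,s3,s5,s6,s7,s9}.
On input 0, block {s4,s8} splits into {s4} and {s8}.
Refine {s0,s2,s3,s5,s6,s7,s9} on symbol 0: members go to different blocks, giving {s0,s2,s3,s7,s9} and {s5,s6}.
On input 1, block {s0,s2,s3,s7,s9} splits into {s0,s3} and {s2,s9} and {s7}.
Refine {s2,s9} on symbol 0: members go to different blocks, giving {s2} and {s9}.
The partition is now stable with 7 blocks: {s4} | {s0,s3} | {s8} | {s5,s6} | {s2} | {s7} | {s9}.

7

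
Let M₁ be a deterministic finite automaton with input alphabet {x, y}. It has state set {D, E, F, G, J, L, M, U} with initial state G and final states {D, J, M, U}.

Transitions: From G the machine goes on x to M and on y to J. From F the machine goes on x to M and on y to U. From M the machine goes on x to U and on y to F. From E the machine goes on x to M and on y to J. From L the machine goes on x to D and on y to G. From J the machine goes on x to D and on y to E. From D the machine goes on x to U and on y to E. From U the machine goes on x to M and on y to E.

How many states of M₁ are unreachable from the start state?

1

Starting at G and following transitions, the reachable set is {D, E, F, G, J, M, U}. That leaves L unreachable — 1 in total.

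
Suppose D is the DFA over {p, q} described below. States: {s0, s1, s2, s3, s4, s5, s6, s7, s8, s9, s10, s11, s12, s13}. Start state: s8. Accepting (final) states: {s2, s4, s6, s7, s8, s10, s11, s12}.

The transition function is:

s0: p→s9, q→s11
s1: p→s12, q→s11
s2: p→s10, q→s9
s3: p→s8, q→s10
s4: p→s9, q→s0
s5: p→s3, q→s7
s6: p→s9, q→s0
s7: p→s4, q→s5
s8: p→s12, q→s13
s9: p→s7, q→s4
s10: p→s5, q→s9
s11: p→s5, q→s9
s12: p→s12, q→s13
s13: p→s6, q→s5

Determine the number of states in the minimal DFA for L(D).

First remove the unreachable states {s1,s2}; 12 states remain.
P0 = {s4,s6,s7,s8,s10,s11,s12} | {s0,s3,s5,s9,s13}.
Split {s4,s6,s7,s8,s10,s11,s12} by δ(·,p) → {s4,s6,s10,s11} and {s7,s8,s12}.
Refine {s0,s3,s5,s9,s13} on symbol p: members go to different blocks, giving {s0,s5} and {s3,s9} and {s13}.
On input p, block {s4,s6,s10,s11} splits into {s4,s6} and {s10,s11}.
Split {s0,s5} by δ(·,q) → {s0} and {s5}.
Split {s7,s8,s12} by δ(·,p) → {s8,s12} and {s7}.
Refine {s3,s9} on symbol p: members go to different blocks, giving {s3} and {s9}.
The partition is now stable with 9 blocks: {s4,s6} | {s0} | {s8,s12} | {s3} | {s13} | {s10,s11} | {s5} | {s7} | {s9}.

9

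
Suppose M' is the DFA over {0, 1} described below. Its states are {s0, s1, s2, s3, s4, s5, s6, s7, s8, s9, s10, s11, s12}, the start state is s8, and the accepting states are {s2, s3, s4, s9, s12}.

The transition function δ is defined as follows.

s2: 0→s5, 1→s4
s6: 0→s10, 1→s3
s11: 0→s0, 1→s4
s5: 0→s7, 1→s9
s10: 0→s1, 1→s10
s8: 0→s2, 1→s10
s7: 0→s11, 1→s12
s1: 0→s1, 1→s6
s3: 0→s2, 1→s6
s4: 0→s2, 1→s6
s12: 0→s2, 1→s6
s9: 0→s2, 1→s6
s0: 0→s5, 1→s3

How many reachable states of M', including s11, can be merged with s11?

4

Initial partition by acceptance: {s2,s3,s4,s9,s12} | {s0,s1,s5,s6,s7,s8,s10,s11}.
Refine {s2,s3,s4,s9,s12} on symbol 0: members go to different blocks, giving {s3,s4,s9,s12} and {s2}.
On input 0, block {s0,s1,s5,s6,s7,s8,s10,s11} splits into {s0,s1,s5,s6,s7,s10,s11} and {s8}.
Refine {s0,s1,s5,s6,s7,s10,s11} on symbol 1: members go to different blocks, giving {s0,s5,s6,s7,s11} and {s1,s10}.
Split {s0,s5,s6,s7,s11} by δ(·,0) → {s0,s5,s7,s11} and {s6}.
On input 1, block {s1,s10} splits into {s1} and {s10}.
Stable partition: {s3,s4,s9,s12} | {s0,s5,s7,s11} | {s2} | {s8} | {s1} | {s6} | {s10} — 7 equivalence classes.
State s11 belongs to the block {s0,s5,s7,s11}, which has 4 states.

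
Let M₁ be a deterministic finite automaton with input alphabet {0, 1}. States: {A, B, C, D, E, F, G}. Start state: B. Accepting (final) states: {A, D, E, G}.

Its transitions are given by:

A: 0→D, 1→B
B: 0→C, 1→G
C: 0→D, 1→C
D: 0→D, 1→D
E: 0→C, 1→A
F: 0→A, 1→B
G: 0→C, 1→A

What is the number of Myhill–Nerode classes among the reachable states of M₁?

States {E,F} cannot be reached from the start state, so discard them.
Initial partition by acceptance: {A,D,G} | {B,C}.
On input 0, block {A,D,G} splits into {A,D} and {G}.
Split {A,D} by δ(·,1) → {A} and {D}.
Refine {B,C} on symbol 0: members go to different blocks, giving {B} and {C}.
Stable partition: {A} | {B} | {G} | {D} | {C} — 5 equivalence classes.

5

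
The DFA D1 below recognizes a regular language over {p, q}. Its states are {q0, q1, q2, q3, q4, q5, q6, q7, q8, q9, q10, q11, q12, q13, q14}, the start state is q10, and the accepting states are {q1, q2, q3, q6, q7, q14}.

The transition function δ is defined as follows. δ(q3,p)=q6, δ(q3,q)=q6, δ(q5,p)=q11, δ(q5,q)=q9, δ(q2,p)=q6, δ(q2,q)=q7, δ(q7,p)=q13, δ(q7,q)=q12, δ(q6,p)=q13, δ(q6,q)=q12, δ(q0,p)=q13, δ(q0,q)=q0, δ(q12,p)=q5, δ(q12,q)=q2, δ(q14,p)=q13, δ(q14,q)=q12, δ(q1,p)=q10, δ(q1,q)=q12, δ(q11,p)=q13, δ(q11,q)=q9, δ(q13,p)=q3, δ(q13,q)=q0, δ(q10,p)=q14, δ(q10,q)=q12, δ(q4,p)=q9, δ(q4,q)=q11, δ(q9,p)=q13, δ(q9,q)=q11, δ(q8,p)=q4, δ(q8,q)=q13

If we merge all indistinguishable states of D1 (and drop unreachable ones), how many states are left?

7

Reachable states from the start: {q0,q2,q3,q5,q6,q7,q9,q10,q11,q12,q13,q14}. Unreachable: {q1,q4,q8} — drop them.
P0 = {q2,q3,q6,q7,q14} | {q0,q5,q9,q10,q11,q12,q13}.
Refine {q2,q3,q6,q7,q14} on symbol p: members go to different blocks, giving {q6,q7,q14} and {q2,q3}.
Split {q0,q5,q9,q10,q11,q12,q13} by δ(·,p) → {q0,q5,q9,q11,q12} and {q10} and {q13}.
Split {q0,q5,q9,q11,q12} by δ(·,p) → {q0,q9,q11} and {q5,q12}.
On input p, block {q5,q12} splits into {q5} and {q12}.
The partition is now stable with 7 blocks: {q6,q7,q14} | {q0,q9,q11} | {q2,q3} | {q10} | {q13} | {q5} | {q12}.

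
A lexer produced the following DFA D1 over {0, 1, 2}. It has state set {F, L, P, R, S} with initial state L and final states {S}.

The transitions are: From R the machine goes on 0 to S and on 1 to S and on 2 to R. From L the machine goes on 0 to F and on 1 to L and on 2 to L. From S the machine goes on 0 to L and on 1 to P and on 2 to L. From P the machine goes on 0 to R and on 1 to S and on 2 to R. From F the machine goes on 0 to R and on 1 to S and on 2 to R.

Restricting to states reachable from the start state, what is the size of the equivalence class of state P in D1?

2

Every state is reachable, so we keep all 5.
Start with accepting vs non-accepting: {S} | {F,L,P,R}.
Refine {F,L,P,R} on symbol 0: members go to different blocks, giving {F,L,P} and {R}.
Split {F,L,P} by δ(·,0) → {F,P} and {L}.
The partition is now stable with 4 blocks: {S} | {F,P} | {R} | {L}.
The equivalence class containing P is {F,P}, of size 2.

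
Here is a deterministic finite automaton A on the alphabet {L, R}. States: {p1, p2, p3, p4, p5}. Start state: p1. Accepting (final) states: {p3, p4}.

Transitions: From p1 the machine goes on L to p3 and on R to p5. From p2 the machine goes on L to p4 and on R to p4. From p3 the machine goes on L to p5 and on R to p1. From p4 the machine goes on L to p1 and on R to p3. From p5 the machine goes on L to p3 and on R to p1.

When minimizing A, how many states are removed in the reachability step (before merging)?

2

Starting at p1 and following transitions, the reachable set is {p1, p3, p5}. That leaves p2, p4 unreachable — 2 in total.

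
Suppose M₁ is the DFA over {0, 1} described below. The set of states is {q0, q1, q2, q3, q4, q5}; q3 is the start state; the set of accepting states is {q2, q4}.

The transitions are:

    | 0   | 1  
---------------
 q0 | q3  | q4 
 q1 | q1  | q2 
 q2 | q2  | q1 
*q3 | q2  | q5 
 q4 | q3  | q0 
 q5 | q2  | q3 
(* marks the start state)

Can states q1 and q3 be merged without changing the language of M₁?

No

States {q0,q4} cannot be reached from the start state, so discard them.
Initial partition by acceptance: {q2} | {q1,q3,q5}.
Refine {q1,q3,q5} on symbol 0: members go to different blocks, giving {q3,q5} and {q1}.
No further refinement is possible. Final partition (3 blocks): {q2} | {q3,q5} | {q1}.
q1 and q3 end up in different blocks, so they are distinguishable. For instance, the string '0' is accepted from only q3.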